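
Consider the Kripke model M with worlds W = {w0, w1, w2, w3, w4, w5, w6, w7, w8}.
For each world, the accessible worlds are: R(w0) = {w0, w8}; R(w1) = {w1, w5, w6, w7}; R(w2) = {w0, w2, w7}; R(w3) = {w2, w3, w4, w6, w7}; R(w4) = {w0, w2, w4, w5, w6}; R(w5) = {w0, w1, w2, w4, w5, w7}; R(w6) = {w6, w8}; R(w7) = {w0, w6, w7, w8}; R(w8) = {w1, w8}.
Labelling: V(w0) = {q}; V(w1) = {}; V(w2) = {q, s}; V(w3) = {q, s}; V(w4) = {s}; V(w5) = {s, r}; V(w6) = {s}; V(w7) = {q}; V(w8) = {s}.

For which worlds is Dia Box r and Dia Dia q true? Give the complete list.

Recall that Box ψ holds at a world iff ψ holds at every accessible world, and Dia ψ holds iff ψ holds at some accessible world.
Let φ = Dia Box r and Dia Dia q. Evaluate φ at each world:
  w0 (successors {w0, w8}): φ is false.
  w1 (successors {w1, w5, w6, w7}): φ is false.
  w2 (successors {w0, w2, w7}): φ is false.
  w3 (successors {w2, w3, w4, w6, w7}): φ is false.
  w4 (successors {w0, w2, w4, w5, w6}): φ is false.
  w5 (successors {w0, w1, w2, w4, w5, w7}): φ is false.
  w6 (successors {w6, w8}): φ is false.
  w7 (successors {w0, w6, w7, w8}): φ is false.
  w8 (successors {w1, w8}): φ is false.
For instance, at w0:
  At w0: Dia Box r is false, Dia Dia q is true, so Dia Box r and Dia Dia q is false.
    At w0: Dia Box r requires Box r at some successor in {w0, w8}.
      At w0: Box r is false.
      At w8: Box r is false.
    So Dia Box r is false at w0.
    At w0: Dia Dia q requires Dia q at some successor in {w0, w8}.
      Dia q holds at w0, so Dia Dia q is true at w0.
Satisfying worlds: none.

none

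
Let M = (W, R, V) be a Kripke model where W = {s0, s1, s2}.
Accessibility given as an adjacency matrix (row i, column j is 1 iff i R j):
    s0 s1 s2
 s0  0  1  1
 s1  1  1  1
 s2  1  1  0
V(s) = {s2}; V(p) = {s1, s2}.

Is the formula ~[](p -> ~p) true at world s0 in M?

Yes

At s0: [](p -> ~p) is false, so ~[](p -> ~p) is true.
  At s0: [](p -> ~p) requires p -> ~p at every successor {s1, s2}.
    p -> ~p fails at s1, so [](p -> ~p) is false at s0.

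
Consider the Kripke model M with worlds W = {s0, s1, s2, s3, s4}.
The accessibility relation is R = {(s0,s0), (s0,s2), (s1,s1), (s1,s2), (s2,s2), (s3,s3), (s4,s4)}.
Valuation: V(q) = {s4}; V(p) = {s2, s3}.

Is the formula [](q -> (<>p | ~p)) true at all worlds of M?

Yes

Let φ = [](q -> (<>p | ~p)). Evaluate φ at each world:
  s0 (successors {s0, s2}): φ is true.
  s1 (successors {s1, s2}): φ is true.
  s2 (successors {s2}): φ is true.
  s3 (successors {s3}): φ is true.
  s4 (successors {s4}): φ is true.
For instance, at s2:
  At s2: [](q -> (<>p | ~p)) requires q -> (<>p | ~p) at every successor {s2}.
      At s2: q is false, <>p | ~p is true, so q -> (<>p | ~p) is true.
  So [](q -> (<>p | ~p)) is true at s2.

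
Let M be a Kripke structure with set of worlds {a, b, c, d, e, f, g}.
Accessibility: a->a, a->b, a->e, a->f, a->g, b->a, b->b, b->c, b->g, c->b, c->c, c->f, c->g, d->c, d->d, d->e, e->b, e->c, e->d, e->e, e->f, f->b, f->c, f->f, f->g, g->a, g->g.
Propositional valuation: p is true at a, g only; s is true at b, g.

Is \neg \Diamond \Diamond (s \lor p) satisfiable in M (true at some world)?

Recall that \Diamond ψ holds at a world iff ψ holds at some accessible world.
Let φ = \neg \Diamond \Diamond (s \lor p). Evaluate φ at each world:
  a (successors {a, b, e, f, g}): φ is false.
  b (successors {a, b, c, g}): φ is false.
  c (successors {b, c, f, g}): φ is false.
  d (successors {c, d, e}): φ is false.
  e (successors {b, c, d, e, f}): φ is false.
  f (successors {b, c, f, g}): φ is false.
  g (successors {a, g}): φ is false.
For instance, at d:
  At d: \Diamond \Diamond (s \lor p) is true, so \neg \Diamond \Diamond (s \lor p) is false.
    At d: \Diamond \Diamond (s \lor p) requires \Diamond (s \lor p) at some successor in {c, d, e}.
      \Diamond (s \lor p) holds at c, so \Diamond \Diamond (s \lor p) is true at d.

No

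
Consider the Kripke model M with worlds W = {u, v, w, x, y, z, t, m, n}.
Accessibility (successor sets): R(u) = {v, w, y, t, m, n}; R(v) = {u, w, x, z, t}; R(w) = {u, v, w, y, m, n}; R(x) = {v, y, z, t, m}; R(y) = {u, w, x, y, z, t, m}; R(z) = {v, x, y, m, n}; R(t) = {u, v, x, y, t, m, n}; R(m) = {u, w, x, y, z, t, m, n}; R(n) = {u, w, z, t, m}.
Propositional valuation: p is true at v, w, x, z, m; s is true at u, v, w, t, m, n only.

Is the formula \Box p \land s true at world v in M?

Recall that \Box ψ holds at a world iff ψ holds at every accessible world, and \Diamond ψ holds iff ψ holds at some accessible world.
At v: \Box p is false, s is true, so \Box p \land s is false.
  At v: \Box p requires p at every successor {u, w, x, z, t}.
    p fails at u, so \Box p is false at v.

No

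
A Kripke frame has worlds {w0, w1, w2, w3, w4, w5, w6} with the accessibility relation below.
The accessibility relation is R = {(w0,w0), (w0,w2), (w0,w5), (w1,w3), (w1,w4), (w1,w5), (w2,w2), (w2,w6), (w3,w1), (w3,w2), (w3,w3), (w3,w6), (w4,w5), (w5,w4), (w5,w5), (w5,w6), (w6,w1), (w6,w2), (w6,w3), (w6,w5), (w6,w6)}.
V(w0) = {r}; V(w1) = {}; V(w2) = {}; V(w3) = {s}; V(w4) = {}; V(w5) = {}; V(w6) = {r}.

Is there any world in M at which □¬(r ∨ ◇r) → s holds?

Let φ = □¬(r ∨ ◇r) → s. Evaluate φ at each world:
  w0 (successors {w0, w2, w5}): φ is true.
  w1 (successors {w3, w4, w5}): φ is true.
  w2 (successors {w2, w6}): φ is true.
  w3 (successors {w1, w2, w3, w6}): φ is true.
  w4 (successors {w5}): φ is true.
  w5 (successors {w4, w5, w6}): φ is true.
  w6 (successors {w1, w2, w3, w5, w6}): φ is true.
Detail at w0 (witness):
  At w0: □¬(r ∨ ◇r) is false, s is false, so □¬(r ∨ ◇r) → s is true.
    At w0: □¬(r ∨ ◇r) requires ¬(r ∨ ◇r) at every successor {w0, w2, w5}.
      ¬(r ∨ ◇r) fails at w0, so □¬(r ∨ ◇r) is false at w0.

Yes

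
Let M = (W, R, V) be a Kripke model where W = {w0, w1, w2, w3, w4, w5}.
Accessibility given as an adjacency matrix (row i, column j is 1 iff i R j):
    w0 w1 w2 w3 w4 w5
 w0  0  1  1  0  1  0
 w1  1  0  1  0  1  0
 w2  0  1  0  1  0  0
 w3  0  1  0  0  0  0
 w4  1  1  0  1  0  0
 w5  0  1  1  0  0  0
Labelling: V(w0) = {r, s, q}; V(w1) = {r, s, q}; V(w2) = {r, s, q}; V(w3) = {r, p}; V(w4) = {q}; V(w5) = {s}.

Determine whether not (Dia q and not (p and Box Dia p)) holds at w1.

Recall that Box ψ holds at a world iff ψ holds at every accessible world, and Dia ψ holds iff ψ holds at some accessible world.
At w1: Dia q and not (p and Box Dia p) is true, so not (Dia q and not (p and Box Dia p)) is false.
  At w1: Dia q is true, not (p and Box Dia p) is true, so Dia q and not (p and Box Dia p) is true.
    At w1: Dia q requires q at some successor in {w0, w2, w4}.
      q holds at w0, so Dia q is true at w1.
    At w1: p and Box Dia p is false, so not (p and Box Dia p) is true.
      At w1: p is false, Box Dia p is false, so p and Box Dia p is false.

No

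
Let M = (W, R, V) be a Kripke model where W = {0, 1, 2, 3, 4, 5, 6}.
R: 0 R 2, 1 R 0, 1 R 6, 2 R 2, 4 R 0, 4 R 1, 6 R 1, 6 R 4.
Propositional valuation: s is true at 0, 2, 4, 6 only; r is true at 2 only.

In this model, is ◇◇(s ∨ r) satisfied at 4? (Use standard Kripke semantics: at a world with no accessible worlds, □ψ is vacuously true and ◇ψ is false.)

Yes

At 4: ◇◇(s ∨ r) requires ◇(s ∨ r) at some successor in {0, 1}.
  ◇(s ∨ r) holds at 0, so ◇◇(s ∨ r) is true at 4.
    At 0: ◇(s ∨ r) requires s ∨ r at some successor in {2}.
      s ∨ r holds at 2, so ◇(s ∨ r) is true at 0.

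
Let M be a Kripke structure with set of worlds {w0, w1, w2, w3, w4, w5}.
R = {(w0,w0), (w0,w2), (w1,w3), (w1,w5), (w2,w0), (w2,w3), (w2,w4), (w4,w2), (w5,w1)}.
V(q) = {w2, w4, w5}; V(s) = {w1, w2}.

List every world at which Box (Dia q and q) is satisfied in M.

w3, w4

Let φ = Box (Dia q and q). Evaluate φ at each world:
  w0 (successors {w0, w2}): φ is false.
  w1 (successors {w3, w5}): φ is false.
  w2 (successors {w0, w3, w4}): φ is false.
  w3 (successors ∅): φ is true.
  w4 (successors {w2}): φ is true.
  w5 (successors {w1}): φ is false.
For instance, at w2:
  At w2: Box (Dia q and q) requires Dia q and q at every successor {w0, w3, w4}.
    Dia q and q fails at w0, so Box (Dia q and q) is false at w2.
      At w0: Dia q is true, q is false, so Dia q and q is false.
Satisfying worlds: {w3, w4}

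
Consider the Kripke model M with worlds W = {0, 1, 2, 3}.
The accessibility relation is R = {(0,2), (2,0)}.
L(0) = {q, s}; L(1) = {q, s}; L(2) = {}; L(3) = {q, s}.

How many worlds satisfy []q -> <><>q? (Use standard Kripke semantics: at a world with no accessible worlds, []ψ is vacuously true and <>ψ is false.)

Recall that []ψ holds at a world iff ψ holds at every accessible world, and <>ψ holds iff ψ holds at some accessible world.
Let φ = []q -> <><>q. Evaluate φ at each world:
  0 (successors {2}): φ is true.
  1 (successors ∅): φ is false.
  2 (successors {0}): φ is false.
  3 (successors ∅): φ is false.
For instance, at 0:
  At 0: []q is false, <><>q is true, so []q -> <><>q is true.
    At 0: []q requires q at every successor {2}.
      q fails at 2, so []q is false at 0.
    At 0: <><>q requires <>q at some successor in {2}.
      <>q holds at 2, so <><>q is true at 0.
Satisfying worlds: {0}

1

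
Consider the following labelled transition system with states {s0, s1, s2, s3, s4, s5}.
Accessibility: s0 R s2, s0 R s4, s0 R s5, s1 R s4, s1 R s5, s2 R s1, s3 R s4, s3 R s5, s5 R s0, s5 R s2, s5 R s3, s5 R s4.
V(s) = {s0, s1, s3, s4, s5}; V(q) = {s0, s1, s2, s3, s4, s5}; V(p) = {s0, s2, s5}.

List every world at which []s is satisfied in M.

s1, s2, s3, s4

Recall that []ψ holds at a world iff ψ holds at every accessible world, and <>ψ holds iff ψ holds at some accessible world.
Let φ = []s. Evaluate φ at each world:
  s0 (successors {s2, s4, s5}): φ is false.
  s1 (successors {s4, s5}): φ is true.
  s2 (successors {s1}): φ is true.
  s3 (successors {s4, s5}): φ is true.
  s4 (successors ∅): φ is true.
  s5 (successors {s0, s2, s3, s4}): φ is false.
For instance, at s5:
  At s5: []s requires s at every successor {s0, s2, s3, s4}.
    s fails at s2, so []s is false at s5.
Satisfying worlds: {s1, s2, s3, s4}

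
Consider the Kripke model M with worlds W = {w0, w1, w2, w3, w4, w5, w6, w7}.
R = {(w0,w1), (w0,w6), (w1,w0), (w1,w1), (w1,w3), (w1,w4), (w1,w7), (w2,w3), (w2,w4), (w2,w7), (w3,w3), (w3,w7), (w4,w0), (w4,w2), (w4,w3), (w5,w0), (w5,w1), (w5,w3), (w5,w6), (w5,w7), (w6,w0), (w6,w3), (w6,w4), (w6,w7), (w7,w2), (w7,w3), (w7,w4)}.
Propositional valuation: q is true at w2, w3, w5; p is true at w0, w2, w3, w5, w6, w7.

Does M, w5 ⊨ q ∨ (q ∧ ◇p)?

At w5: q is true, q ∧ ◇p is true, so q ∨ (q ∧ ◇p) is true.
  At w5: q is true, ◇p is true, so q ∧ ◇p is true.
    At w5: ◇p requires p at some successor in {w0, w1, w3, w6, w7}.
      p holds at w0, so ◇p is true at w5.

Yes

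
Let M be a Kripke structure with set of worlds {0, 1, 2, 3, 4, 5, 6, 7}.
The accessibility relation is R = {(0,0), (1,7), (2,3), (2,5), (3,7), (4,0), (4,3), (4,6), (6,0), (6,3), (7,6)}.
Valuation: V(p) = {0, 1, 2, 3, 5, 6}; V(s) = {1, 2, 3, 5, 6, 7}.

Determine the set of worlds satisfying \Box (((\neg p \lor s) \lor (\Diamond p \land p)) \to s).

Recall that \Box ψ holds at a world iff ψ holds at every accessible world, and \Diamond ψ holds iff ψ holds at some accessible world.
Let φ = \Box (((\neg p \lor s) \lor (\Diamond p \land p)) \to s). Evaluate φ at each world:
  0 (successors {0}): φ is false.
  1 (successors {7}): φ is true.
  2 (successors {3, 5}): φ is true.
  3 (successors {7}): φ is true.
  4 (successors {0, 3, 6}): φ is false.
  5 (successors ∅): φ is true.
  6 (successors {0, 3}): φ is false.
  7 (successors {6}): φ is true.
For instance, at 4:
  At 4: \Box (((\neg p \lor s) \lor (\Diamond p \land p)) \to s) requires ((\neg p \lor s) \lor (\Diamond p \land p)) \to s at every successor {0, 3, 6}.
    ((\neg p \lor s) \lor (\Diamond p \land p)) \to s fails at 0, so \Box (((\neg p \lor s) \lor (\Diamond p \land p)) \to s) is false at 4.
      At 0: (\neg p \lor s) \lor (\Diamond p \land p) is true, s is false, so ((\neg p \lor s) \lor (\Diamond p \land p)) \to s is false.
Satisfying worlds: {1, 2, 3, 5, 7}

1, 2, 3, 5, 7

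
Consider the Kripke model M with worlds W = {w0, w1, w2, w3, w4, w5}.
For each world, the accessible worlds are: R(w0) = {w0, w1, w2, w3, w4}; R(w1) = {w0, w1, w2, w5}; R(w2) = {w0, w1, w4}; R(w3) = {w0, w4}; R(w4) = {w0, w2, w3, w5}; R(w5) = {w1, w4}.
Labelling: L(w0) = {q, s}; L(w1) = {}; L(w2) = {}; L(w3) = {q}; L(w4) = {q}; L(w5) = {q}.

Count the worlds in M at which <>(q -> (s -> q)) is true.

Recall that <>ψ holds at a world iff ψ holds at some accessible world.
Let φ = <>(q -> (s -> q)). Evaluate φ at each world:
  w0 (successors {w0, w1, w2, w3, w4}): φ is true.
  w1 (successors {w0, w1, w2, w5}): φ is true.
  w2 (successors {w0, w1, w4}): φ is true.
  w3 (successors {w0, w4}): φ is true.
  w4 (successors {w0, w2, w3, w5}): φ is true.
  w5 (successors {w1, w4}): φ is true.
For instance, at w4:
  At w4: <>(q -> (s -> q)) requires q -> (s -> q) at some successor in {w0, w2, w3, w5}.
    q -> (s -> q) holds at w0, so <>(q -> (s -> q)) is true at w4.
Satisfying worlds: {w0, w1, w2, w3, w4, w5}

6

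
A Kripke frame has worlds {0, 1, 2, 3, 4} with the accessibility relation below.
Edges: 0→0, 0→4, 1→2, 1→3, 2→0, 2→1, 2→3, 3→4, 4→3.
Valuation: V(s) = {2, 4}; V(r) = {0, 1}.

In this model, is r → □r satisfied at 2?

Yes

At 2: r is false, □r is false, so r → □r is true.
  At 2: □r requires r at every successor {0, 1, 3}.
    r fails at 3, so □r is false at 2.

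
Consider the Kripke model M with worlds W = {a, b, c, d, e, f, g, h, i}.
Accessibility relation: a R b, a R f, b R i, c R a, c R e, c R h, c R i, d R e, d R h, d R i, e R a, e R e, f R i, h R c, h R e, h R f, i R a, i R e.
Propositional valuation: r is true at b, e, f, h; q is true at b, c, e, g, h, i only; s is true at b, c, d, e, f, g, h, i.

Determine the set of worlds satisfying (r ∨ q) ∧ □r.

g

Let φ = (r ∨ q) ∧ □r. Evaluate φ at each world:
  a (successors {b, f}): φ is false.
  b (successors {i}): φ is false.
  c (successors {a, e, h, i}): φ is false.
  d (successors {e, h, i}): φ is false.
  e (successors {a, e}): φ is false.
  f (successors {i}): φ is false.
  g (successors ∅): φ is true.
  h (successors {c, e, f}): φ is false.
  i (successors {a, e}): φ is false.
For instance, at f:
  At f: r ∨ q is true, □r is false, so (r ∨ q) ∧ □r is false.
    At f: □r requires r at every successor {i}.
      r fails at i, so □r is false at f.
Satisfying worlds: {g}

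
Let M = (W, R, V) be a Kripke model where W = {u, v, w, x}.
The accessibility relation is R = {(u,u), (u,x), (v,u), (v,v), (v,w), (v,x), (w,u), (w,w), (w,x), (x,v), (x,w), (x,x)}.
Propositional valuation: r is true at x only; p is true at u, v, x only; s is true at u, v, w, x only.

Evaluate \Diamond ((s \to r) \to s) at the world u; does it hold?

At u: \Diamond ((s \to r) \to s) requires (s \to r) \to s at some successor in {u, x}.
  (s \to r) \to s holds at u, so \Diamond ((s \to r) \to s) is true at u.

Yes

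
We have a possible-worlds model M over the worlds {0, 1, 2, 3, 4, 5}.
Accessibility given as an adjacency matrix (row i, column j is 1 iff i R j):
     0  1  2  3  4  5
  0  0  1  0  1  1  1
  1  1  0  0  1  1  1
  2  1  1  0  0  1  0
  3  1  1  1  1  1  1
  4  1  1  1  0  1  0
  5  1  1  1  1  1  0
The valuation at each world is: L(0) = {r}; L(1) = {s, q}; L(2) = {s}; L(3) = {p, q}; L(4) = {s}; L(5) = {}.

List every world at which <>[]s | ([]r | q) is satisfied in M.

Let φ = <>[]s | ([]r | q). Evaluate φ at each world:
  0 (successors {1, 3, 4, 5}): φ is false.
  1 (successors {0, 3, 4, 5}): φ is true.
  2 (successors {0, 1, 4}): φ is false.
  3 (successors {0, 1, 2, 3, 4, 5}): φ is true.
  4 (successors {0, 1, 2, 4}): φ is false.
  5 (successors {0, 1, 2, 3, 4}): φ is false.
For instance, at 4:
  At 4: <>[]s is false, []r | q is false, so <>[]s | ([]r | q) is false.
    At 4: <>[]s requires []s at some successor in {0, 1, 2, 4}.
      At 0: []s is false.
      At 1: []s is false.
      At 2: []s is false.
      At 4: []s is false.
    So <>[]s is false at 4.
    At 4: []r is false, q is false, so []r | q is false.
      At 4: []r requires r at every successor {0, 1, 2, 4}.
        r fails at 1, so []r is false at 4.
Satisfying worlds: {1, 3}

1, 3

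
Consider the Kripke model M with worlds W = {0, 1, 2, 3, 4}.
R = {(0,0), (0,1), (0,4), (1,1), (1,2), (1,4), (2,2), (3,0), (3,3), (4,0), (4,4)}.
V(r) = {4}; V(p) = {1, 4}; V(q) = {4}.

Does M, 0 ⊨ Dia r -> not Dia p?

At 0: Dia r is true, not Dia p is false, so Dia r -> not Dia p is false.
  At 0: Dia r requires r at some successor in {0, 1, 4}.
    r holds at 4, so Dia r is true at 0.
  At 0: Dia p is true, so not Dia p is false.
    At 0: Dia p requires p at some successor in {0, 1, 4}.
      p holds at 1, so Dia p is true at 0.

No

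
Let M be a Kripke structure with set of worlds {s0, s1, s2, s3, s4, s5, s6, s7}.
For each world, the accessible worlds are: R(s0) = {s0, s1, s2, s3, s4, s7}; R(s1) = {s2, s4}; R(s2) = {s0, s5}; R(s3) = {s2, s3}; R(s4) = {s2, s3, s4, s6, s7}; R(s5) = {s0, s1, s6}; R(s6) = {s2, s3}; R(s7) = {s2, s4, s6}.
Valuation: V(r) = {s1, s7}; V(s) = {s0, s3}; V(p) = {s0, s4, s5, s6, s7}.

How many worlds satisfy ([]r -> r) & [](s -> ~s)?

Recall that []ψ holds at a world iff ψ holds at every accessible world, and <>ψ holds iff ψ holds at some accessible world.
Let φ = ([]r -> r) & [](s -> ~s). Evaluate φ at each world:
  s0 (successors {s0, s1, s2, s3, s4, s7}): φ is false.
  s1 (successors {s2, s4}): φ is true.
  s2 (successors {s0, s5}): φ is false.
  s3 (successors {s2, s3}): φ is false.
  s4 (successors {s2, s3, s4, s6, s7}): φ is false.
  s5 (successors {s0, s1, s6}): φ is false.
  s6 (successors {s2, s3}): φ is false.
  s7 (successors {s2, s4, s6}): φ is true.
For instance, at s3:
  At s3: []r -> r is true, [](s -> ~s) is false, so ([]r -> r) & [](s -> ~s) is false.
    At s3: []r is false, r is false, so []r -> r is true.
      At s3: []r requires r at every successor {s2, s3}.
        r fails at s2, so []r is false at s3.
    At s3: [](s -> ~s) requires s -> ~s at every successor {s2, s3}.
      s -> ~s fails at s3, so [](s -> ~s) is false at s3.
Satisfying worlds: {s1, s7}

2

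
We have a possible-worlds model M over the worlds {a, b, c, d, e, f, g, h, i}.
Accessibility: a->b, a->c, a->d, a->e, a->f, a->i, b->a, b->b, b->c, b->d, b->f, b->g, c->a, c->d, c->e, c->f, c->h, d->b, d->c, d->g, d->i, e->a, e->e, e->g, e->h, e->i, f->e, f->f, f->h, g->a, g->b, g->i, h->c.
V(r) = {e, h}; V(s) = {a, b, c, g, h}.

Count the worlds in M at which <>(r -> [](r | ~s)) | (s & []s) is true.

8

Let φ = <>(r -> [](r | ~s)) | (s & []s). Evaluate φ at each world:
  a (successors {b, c, d, e, f, i}): φ is true.
  b (successors {a, b, c, d, f, g}): φ is true.
  c (successors {a, d, e, f, h}): φ is true.
  d (successors {b, c, g, i}): φ is true.
  e (successors {a, e, g, h, i}): φ is true.
  f (successors {e, f, h}): φ is true.
  g (successors {a, b, i}): φ is true.
  h (successors {c}): φ is true.
  i (successors ∅): φ is false.
For instance, at f:
  At f: <>(r -> [](r | ~s)) is true, s & []s is false, so <>(r -> [](r | ~s)) | (s & []s) is true.
    At f: <>(r -> [](r | ~s)) requires r -> [](r | ~s) at some successor in {e, f, h}.
      r -> [](r | ~s) holds at f, so <>(r -> [](r | ~s)) is true at f.
    At f: s is false, []s is false, so s & []s is false.
      At f: []s requires s at every successor {e, f, h}.
        s fails at e, so []s is false at f.
Satisfying worlds: {a, b, c, d, e, f, g, h}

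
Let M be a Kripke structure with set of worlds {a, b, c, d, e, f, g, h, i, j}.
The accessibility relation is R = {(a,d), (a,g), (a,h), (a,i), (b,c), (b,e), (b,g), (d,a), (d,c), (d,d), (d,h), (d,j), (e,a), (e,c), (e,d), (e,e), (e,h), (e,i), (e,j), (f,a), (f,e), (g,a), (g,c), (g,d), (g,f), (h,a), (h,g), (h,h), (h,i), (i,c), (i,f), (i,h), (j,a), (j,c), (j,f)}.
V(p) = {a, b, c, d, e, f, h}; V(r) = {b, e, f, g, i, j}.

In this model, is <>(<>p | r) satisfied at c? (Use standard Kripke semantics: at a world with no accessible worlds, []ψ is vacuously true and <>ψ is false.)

No

At c: no accessible worlds, so <>(<>p | r) is false.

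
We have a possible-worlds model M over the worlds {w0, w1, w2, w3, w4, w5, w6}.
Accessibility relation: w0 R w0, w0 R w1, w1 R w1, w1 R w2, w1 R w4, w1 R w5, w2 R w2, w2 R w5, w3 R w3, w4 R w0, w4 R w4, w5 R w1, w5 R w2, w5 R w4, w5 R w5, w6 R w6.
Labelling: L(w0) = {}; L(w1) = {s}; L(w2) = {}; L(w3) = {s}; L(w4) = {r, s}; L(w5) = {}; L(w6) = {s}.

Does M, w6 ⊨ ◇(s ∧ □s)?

Yes

At w6: ◇(s ∧ □s) requires s ∧ □s at some successor in {w6}.
  s ∧ □s holds at w6, so ◇(s ∧ □s) is true at w6.
    At w6: s is true, □s is true, so s ∧ □s is true.
      At w6: □s requires s at every successor {w6}.
        At w6: s is true.
      So □s is true at w6.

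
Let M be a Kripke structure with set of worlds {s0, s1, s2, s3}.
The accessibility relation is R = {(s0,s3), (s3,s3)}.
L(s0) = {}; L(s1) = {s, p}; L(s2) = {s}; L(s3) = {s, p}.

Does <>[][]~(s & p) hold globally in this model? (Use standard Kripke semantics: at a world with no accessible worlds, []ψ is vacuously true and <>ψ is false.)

No

Recall that []ψ holds at a world iff ψ holds at every accessible world, and <>ψ holds iff ψ holds at some accessible world.
Let φ = <>[][]~(s & p). Evaluate φ at each world:
  s0 (successors {s3}): φ is false.
  s1 (successors ∅): φ is false.
  s2 (successors ∅): φ is false.
  s3 (successors {s3}): φ is false.
Detail at s0 (counterexample):
  At s0: <>[][]~(s & p) requires [][]~(s & p) at some successor in {s3}.
    At s3: [][]~(s & p) is false.
  So <>[][]~(s & p) is false at s0.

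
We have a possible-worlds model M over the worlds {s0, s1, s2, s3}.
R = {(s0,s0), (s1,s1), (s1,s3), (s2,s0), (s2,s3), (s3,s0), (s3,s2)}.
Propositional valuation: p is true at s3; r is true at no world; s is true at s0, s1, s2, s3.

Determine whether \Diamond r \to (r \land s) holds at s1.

At s1: \Diamond r is false, r \land s is false, so \Diamond r \to (r \land s) is true.
  At s1: \Diamond r requires r at some successor in {s1, s3}.
    At s1: r is false.
    At s3: r is false.
  So \Diamond r is false at s1.

Yes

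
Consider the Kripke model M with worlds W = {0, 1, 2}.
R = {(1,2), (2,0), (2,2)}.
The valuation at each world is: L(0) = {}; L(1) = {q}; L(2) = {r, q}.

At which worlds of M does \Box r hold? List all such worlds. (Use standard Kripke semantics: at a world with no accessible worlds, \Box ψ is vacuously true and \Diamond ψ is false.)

Let φ = \Box r. Evaluate φ at each world:
  0 (successors ∅): φ is true.
  1 (successors {2}): φ is true.
  2 (successors {0, 2}): φ is false.
For instance, at 1:
  At 1: \Box r requires r at every successor {2}.
    At 2: r is true.
  So \Box r is true at 1.
Satisfying worlds: {0, 1}

0, 1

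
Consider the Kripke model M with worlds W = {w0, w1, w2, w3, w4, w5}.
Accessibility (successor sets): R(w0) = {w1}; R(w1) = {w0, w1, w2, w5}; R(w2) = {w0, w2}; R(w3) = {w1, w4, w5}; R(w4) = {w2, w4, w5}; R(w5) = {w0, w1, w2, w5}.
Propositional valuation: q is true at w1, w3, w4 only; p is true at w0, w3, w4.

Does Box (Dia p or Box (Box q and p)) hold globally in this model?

Let φ = Box (Dia p or Box (Box q and p)). Evaluate φ at each world:
  w0 (successors {w1}): φ is true.
  w1 (successors {w0, w1, w2, w5}): φ is false.
  w2 (successors {w0, w2}): φ is false.
  w3 (successors {w1, w4, w5}): φ is true.
  w4 (successors {w2, w4, w5}): φ is true.
  w5 (successors {w0, w1, w2, w5}): φ is false.
Detail at w1 (counterexample):
  At w1: Box (Dia p or Box (Box q and p)) requires Dia p or Box (Box q and p) at every successor {w0, w1, w2, w5}.
    Dia p or Box (Box q and p) fails at w0, so Box (Dia p or Box (Box q and p)) is false at w1.
      At w0: Dia p is false, Box (Box q and p) is false, so Dia p or Box (Box q and p) is false.

No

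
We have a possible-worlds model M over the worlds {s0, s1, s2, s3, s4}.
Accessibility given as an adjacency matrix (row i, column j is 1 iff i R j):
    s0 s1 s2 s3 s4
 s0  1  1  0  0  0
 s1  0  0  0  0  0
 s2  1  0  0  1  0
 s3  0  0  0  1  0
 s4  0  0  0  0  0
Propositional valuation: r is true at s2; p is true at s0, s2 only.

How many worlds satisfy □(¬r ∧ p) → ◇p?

3

Let φ = □(¬r ∧ p) → ◇p. Evaluate φ at each world:
  s0 (successors {s0, s1}): φ is true.
  s1 (successors ∅): φ is false.
  s2 (successors {s0, s3}): φ is true.
  s3 (successors {s3}): φ is true.
  s4 (successors ∅): φ is false.
For instance, at s3:
  At s3: □(¬r ∧ p) is false, ◇p is false, so □(¬r ∧ p) → ◇p is true.
    At s3: □(¬r ∧ p) requires ¬r ∧ p at every successor {s3}.
      ¬r ∧ p fails at s3, so □(¬r ∧ p) is false at s3.
    At s3: ◇p requires p at some successor in {s3}.
      At s3: p is false.
    So ◇p is false at s3.
Satisfying worlds: {s0, s2, s3}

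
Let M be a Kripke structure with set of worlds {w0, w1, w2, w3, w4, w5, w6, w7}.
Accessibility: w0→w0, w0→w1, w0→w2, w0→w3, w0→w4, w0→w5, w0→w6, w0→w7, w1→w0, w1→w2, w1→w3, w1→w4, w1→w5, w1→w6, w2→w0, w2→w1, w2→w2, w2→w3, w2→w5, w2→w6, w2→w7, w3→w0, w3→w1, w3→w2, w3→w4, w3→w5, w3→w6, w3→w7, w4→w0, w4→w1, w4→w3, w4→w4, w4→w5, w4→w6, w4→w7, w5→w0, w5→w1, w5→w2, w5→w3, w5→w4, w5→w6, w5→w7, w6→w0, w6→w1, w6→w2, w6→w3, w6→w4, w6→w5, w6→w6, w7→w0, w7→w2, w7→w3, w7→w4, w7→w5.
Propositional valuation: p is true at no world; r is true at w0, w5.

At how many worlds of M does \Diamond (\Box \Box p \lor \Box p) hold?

0

Recall that \Box ψ holds at a world iff ψ holds at every accessible world, and \Diamond ψ holds iff ψ holds at some accessible world.
Let φ = \Diamond (\Box \Box p \lor \Box p). Evaluate φ at each world:
  w0 (successors {w0, w1, w2, w3, w4, w5, w6, w7}): φ is false.
  w1 (successors {w0, w2, w3, w4, w5, w6}): φ is false.
  w2 (successors {w0, w1, w2, w3, w5, w6, w7}): φ is false.
  w3 (successors {w0, w1, w2, w4, w5, w6, w7}): φ is false.
  w4 (successors {w0, w1, w3, w4, w5, w6, w7}): φ is false.
  w5 (successors {w0, w1, w2, w3, w4, w6, w7}): φ is false.
  w6 (successors {w0, w1, w2, w3, w4, w5, w6}): φ is false.
  w7 (successors {w0, w2, w3, w4, w5}): φ is false.
For instance, at w5:
  At w5: \Diamond (\Box \Box p \lor \Box p) requires \Box \Box p \lor \Box p at some successor in {w0, w1, w2, w3, w4, w6, w7}.
    At w0: \Box \Box p \lor \Box p is false.
    At w1: \Box \Box p \lor \Box p is false.
    At w2: \Box \Box p \lor \Box p is false.
    At w3: \Box \Box p \lor \Box p is false.
    At w4: \Box \Box p \lor \Box p is false.
    At w6: \Box \Box p \lor \Box p is false.
    At w7: \Box \Box p \lor \Box p is false.
  So \Diamond (\Box \Box p \lor \Box p) is false at w5.
Satisfying worlds: none.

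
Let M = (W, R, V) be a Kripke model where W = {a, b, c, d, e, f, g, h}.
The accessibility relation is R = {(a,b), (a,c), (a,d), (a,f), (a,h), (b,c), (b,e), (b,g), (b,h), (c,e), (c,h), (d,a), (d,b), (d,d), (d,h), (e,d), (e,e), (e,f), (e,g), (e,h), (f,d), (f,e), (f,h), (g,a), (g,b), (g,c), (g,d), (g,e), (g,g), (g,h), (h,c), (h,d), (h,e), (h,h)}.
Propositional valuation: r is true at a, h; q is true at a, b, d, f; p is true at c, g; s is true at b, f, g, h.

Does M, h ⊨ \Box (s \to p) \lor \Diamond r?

Yes

At h: \Box (s \to p) is false, \Diamond r is true, so \Box (s \to p) \lor \Diamond r is true.
  At h: \Box (s \to p) requires s \to p at every successor {c, d, e, h}.
    s \to p fails at h, so \Box (s \to p) is false at h.
  At h: \Diamond r requires r at some successor in {c, d, e, h}.
    r holds at h, so \Diamond r is true at h.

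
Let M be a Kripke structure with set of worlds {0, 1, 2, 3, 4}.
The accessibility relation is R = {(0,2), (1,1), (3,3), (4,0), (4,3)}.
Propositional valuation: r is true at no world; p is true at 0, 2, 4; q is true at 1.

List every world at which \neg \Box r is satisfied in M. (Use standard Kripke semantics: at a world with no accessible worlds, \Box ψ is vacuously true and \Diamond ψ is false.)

Recall that \Box ψ holds at a world iff ψ holds at every accessible world, and \Diamond ψ holds iff ψ holds at some accessible world.
Let φ = \neg \Box r. Evaluate φ at each world:
  0 (successors {2}): φ is true.
  1 (successors {1}): φ is true.
  2 (successors ∅): φ is false.
  3 (successors {3}): φ is true.
  4 (successors {0, 3}): φ is true.
For instance, at 0:
  At 0: \Box r is false, so \neg \Box r is true.
    At 0: \Box r requires r at every successor {2}.
      r fails at 2, so \Box r is false at 0.
Satisfying worlds: {0, 1, 3, 4}

0, 1, 3, 4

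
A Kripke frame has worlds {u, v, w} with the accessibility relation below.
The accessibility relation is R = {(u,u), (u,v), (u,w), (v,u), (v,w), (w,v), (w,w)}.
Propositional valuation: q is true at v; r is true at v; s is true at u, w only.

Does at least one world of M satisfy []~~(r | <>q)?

Yes

Let φ = []~~(r | <>q). Evaluate φ at each world:
  u (successors {u, v, w}): φ is true.
  v (successors {u, w}): φ is true.
  w (successors {v, w}): φ is true.
Detail at u (witness):
  At u: []~~(r | <>q) requires ~~(r | <>q) at every successor {u, v, w}.
      At u: ~(r | <>q) is false, so ~~(r | <>q) is true.
      At v: ~(r | <>q) is false, so ~~(r | <>q) is true.
      At w: ~(r | <>q) is false, so ~~(r | <>q) is true.
  So []~~(r | <>q) is true at u.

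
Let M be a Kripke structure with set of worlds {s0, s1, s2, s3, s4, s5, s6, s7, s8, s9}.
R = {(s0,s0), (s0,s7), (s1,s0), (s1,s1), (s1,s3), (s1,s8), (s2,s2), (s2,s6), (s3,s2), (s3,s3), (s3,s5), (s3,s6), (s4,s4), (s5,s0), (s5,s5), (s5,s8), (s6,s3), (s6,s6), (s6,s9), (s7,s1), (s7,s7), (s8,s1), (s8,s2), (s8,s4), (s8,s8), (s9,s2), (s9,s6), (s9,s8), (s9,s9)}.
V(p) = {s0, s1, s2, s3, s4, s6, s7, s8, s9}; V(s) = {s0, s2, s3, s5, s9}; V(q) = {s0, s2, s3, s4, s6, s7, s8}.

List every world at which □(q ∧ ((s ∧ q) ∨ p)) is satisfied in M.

s0, s2, s4

Let φ = □(q ∧ ((s ∧ q) ∨ p)). Evaluate φ at each world:
  s0 (successors {s0, s7}): φ is true.
  s1 (successors {s0, s1, s3, s8}): φ is false.
  s2 (successors {s2, s6}): φ is true.
  s3 (successors {s2, s3, s5, s6}): φ is false.
  s4 (successors {s4}): φ is true.
  s5 (successors {s0, s5, s8}): φ is false.
  s6 (successors {s3, s6, s9}): φ is false.
  s7 (successors {s1, s7}): φ is false.
  s8 (successors {s1, s2, s4, s8}): φ is false.
  s9 (successors {s2, s6, s8, s9}): φ is false.
For instance, at s8:
  At s8: □(q ∧ ((s ∧ q) ∨ p)) requires q ∧ ((s ∧ q) ∨ p) at every successor {s1, s2, s4, s8}.
    q ∧ ((s ∧ q) ∨ p) fails at s1, so □(q ∧ ((s ∧ q) ∨ p)) is false at s8.
Satisfying worlds: {s0, s2, s4}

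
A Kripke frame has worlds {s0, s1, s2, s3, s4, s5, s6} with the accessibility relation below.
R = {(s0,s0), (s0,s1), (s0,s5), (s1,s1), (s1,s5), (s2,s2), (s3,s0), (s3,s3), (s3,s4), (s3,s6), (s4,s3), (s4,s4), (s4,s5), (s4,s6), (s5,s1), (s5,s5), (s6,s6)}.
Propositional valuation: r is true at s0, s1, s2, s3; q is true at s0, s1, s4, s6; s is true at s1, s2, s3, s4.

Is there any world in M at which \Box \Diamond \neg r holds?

Recall that \Box ψ holds at a world iff ψ holds at every accessible world, and \Diamond ψ holds iff ψ holds at some accessible world.
Let φ = \Box \Diamond \neg r. Evaluate φ at each world:
  s0 (successors {s0, s1, s5}): φ is true.
  s1 (successors {s1, s5}): φ is true.
  s2 (successors {s2}): φ is false.
  s3 (successors {s0, s3, s4, s6}): φ is true.
  s4 (successors {s3, s4, s5, s6}): φ is true.
  s5 (successors {s1, s5}): φ is true.
  s6 (successors {s6}): φ is true.
Detail at s0 (witness):
  At s0: \Box \Diamond \neg r requires \Diamond \neg r at every successor {s0, s1, s5}.
      At s0: \Diamond \neg r requires \neg r at some successor in {s0, s1, s5}.
        \neg r holds at s5, so \Diamond \neg r is true at s0.
      At s1: \Diamond \neg r requires \neg r at some successor in {s1, s5}.
        \neg r holds at s5, so \Diamond \neg r is true at s1.
      At s5: \Diamond \neg r requires \neg r at some successor in {s1, s5}.
        \neg r holds at s5, so \Diamond \neg r is true at s5.
  So \Box \Diamond \neg r is true at s0.

Yes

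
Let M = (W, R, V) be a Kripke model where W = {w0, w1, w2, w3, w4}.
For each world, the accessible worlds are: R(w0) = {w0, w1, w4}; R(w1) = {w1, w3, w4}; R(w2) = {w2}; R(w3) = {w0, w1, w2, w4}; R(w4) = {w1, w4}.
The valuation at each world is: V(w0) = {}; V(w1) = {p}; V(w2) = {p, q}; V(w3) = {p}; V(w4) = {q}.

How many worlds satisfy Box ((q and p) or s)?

Let φ = Box ((q and p) or s). Evaluate φ at each world:
  w0 (successors {w0, w1, w4}): φ is false.
  w1 (successors {w1, w3, w4}): φ is false.
  w2 (successors {w2}): φ is true.
  w3 (successors {w0, w1, w2, w4}): φ is false.
  w4 (successors {w1, w4}): φ is false.
For instance, at w2:
  At w2: Box ((q and p) or s) requires (q and p) or s at every successor {w2}.
    At w2: (q and p) or s is true.
  So Box ((q and p) or s) is true at w2.
Satisfying worlds: {w2}

1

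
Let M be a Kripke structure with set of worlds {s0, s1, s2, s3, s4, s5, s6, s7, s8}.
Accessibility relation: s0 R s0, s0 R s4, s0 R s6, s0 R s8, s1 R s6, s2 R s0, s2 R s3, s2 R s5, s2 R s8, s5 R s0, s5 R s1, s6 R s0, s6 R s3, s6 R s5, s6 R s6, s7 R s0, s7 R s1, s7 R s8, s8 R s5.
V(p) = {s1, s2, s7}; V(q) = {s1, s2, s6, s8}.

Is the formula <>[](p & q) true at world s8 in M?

No

Recall that []ψ holds at a world iff ψ holds at every accessible world, and <>ψ holds iff ψ holds at some accessible world.
At s8: <>[](p & q) requires [](p & q) at some successor in {s5}.
  At s5: [](p & q) is false.
So <>[](p & q) is false at s8.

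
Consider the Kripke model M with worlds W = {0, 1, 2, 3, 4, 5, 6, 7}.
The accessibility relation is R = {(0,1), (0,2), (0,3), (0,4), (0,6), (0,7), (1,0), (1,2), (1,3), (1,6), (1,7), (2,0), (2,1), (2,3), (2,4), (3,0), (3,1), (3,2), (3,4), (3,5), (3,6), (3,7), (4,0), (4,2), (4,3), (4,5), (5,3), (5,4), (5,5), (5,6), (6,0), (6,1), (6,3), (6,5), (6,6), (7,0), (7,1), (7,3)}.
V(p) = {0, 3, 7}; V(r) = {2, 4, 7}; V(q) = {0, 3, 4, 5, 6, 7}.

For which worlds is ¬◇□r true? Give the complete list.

Let φ = ¬◇□r. Evaluate φ at each world:
  0 (successors {1, 2, 3, 4, 6, 7}): φ is true.
  1 (successors {0, 2, 3, 6, 7}): φ is true.
  2 (successors {0, 1, 3, 4}): φ is true.
  3 (successors {0, 1, 2, 4, 5, 6, 7}): φ is true.
  4 (successors {0, 2, 3, 5}): φ is true.
  5 (successors {3, 4, 5, 6}): φ is true.
  6 (successors {0, 1, 3, 5, 6}): φ is true.
  7 (successors {0, 1, 3}): φ is true.
For instance, at 2:
  At 2: ◇□r is false, so ¬◇□r is true.
    At 2: ◇□r requires □r at some successor in {0, 1, 3, 4}.
      At 0: □r is false.
      At 1: □r is false.
      At 3: □r is false.
      At 4: □r is false.
    So ◇□r is false at 2.
Satisfying worlds: {0, 1, 2, 3, 4, 5, 6, 7}

0, 1, 2, 3, 4, 5, 6, 7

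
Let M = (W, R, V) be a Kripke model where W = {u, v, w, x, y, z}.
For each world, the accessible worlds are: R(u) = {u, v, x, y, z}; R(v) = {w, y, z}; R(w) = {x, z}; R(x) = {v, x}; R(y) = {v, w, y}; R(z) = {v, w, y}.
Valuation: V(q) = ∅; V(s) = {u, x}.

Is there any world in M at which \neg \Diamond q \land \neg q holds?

Yes

Let φ = \neg \Diamond q \land \neg q. Evaluate φ at each world:
  u (successors {u, v, x, y, z}): φ is true.
  v (successors {w, y, z}): φ is true.
  w (successors {x, z}): φ is true.
  x (successors {v, x}): φ is true.
  y (successors {v, w, y}): φ is true.
  z (successors {v, w, y}): φ is true.
Detail at u (witness):
  At u: \neg \Diamond q is true, \neg q is true, so \neg \Diamond q \land \neg q is true.
    At u: \Diamond q is false, so \neg \Diamond q is true.
      At u: \Diamond q requires q at some successor in {u, v, x, y, z}.
        At u: q is false.
        At v: q is false.
        At x: q is false.
        At y: q is false.
        At z: q is false.
      So \Diamond q is false at u.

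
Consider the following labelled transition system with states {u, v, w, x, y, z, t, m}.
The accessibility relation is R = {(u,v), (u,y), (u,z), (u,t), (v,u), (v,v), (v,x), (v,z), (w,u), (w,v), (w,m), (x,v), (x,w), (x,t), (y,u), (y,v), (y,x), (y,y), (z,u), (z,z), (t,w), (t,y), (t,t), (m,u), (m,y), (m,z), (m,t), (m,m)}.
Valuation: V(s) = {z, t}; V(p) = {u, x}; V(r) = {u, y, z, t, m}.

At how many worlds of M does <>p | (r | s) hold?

7

Let φ = <>p | (r | s). Evaluate φ at each world:
  u (successors {v, y, z, t}): φ is true.
  v (successors {u, v, x, z}): φ is true.
  w (successors {u, v, m}): φ is true.
  x (successors {v, w, t}): φ is false.
  y (successors {u, v, x, y}): φ is true.
  z (successors {u, z}): φ is true.
  t (successors {w, y, t}): φ is true.
  m (successors {u, y, z, t, m}): φ is true.
For instance, at y:
  At y: <>p is true, r | s is true, so <>p | (r | s) is true.
    At y: <>p requires p at some successor in {u, v, x, y}.
      p holds at u, so <>p is true at y.
Satisfying worlds: {u, v, w, y, z, t, m}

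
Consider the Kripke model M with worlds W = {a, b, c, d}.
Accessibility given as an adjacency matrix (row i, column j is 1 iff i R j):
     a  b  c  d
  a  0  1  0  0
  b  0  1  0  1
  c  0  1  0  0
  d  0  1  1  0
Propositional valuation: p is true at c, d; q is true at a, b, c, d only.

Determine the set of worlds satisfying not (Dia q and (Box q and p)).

Recall that Box ψ holds at a world iff ψ holds at every accessible world, and Dia ψ holds iff ψ holds at some accessible world.
Let φ = not (Dia q and (Box q and p)). Evaluate φ at each world:
  a (successors {b}): φ is true.
  b (successors {b, d}): φ is true.
  c (successors {b}): φ is false.
  d (successors {b, c}): φ is false.
For instance, at b:
  At b: Dia q and (Box q and p) is false, so not (Dia q and (Box q and p)) is true.
    At b: Dia q is true, Box q and p is false, so Dia q and (Box q and p) is false.
      At b: Dia q requires q at some successor in {b, d}.
        q holds at b, so Dia q is true at b.
      At b: Box q is true, p is false, so Box q and p is false.
Satisfying worlds: {a, b}

a, b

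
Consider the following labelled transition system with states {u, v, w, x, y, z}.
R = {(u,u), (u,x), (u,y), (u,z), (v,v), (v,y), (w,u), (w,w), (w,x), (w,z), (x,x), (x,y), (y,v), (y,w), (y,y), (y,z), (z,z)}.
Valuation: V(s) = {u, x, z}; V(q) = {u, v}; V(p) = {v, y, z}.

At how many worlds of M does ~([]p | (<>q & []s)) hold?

4

Let φ = ~([]p | (<>q & []s)). Evaluate φ at each world:
  u (successors {u, x, y, z}): φ is true.
  v (successors {v, y}): φ is false.
  w (successors {u, w, x, z}): φ is true.
  x (successors {x, y}): φ is true.
  y (successors {v, w, y, z}): φ is true.
  z (successors {z}): φ is false.
For instance, at u:
  At u: []p | (<>q & []s) is false, so ~([]p | (<>q & []s)) is true.
    At u: []p is false, <>q & []s is false, so []p | (<>q & []s) is false.
      At u: []p requires p at every successor {u, x, y, z}.
        p fails at u, so []p is false at u.
      At u: <>q is true, []s is false, so <>q & []s is false.
Satisfying worlds: {u, w, x, y}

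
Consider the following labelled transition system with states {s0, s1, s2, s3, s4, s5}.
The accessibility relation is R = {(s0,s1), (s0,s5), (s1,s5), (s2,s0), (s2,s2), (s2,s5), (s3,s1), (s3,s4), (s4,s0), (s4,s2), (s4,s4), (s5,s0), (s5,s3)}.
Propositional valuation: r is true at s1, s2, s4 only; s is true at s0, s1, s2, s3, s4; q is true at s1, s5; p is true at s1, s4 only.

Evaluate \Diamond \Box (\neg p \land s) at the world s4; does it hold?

Recall that \Box ψ holds at a world iff ψ holds at every accessible world, and \Diamond ψ holds iff ψ holds at some accessible world.
At s4: \Diamond \Box (\neg p \land s) requires \Box (\neg p \land s) at some successor in {s0, s2, s4}.
  At s0: \Box (\neg p \land s) is false.
  At s2: \Box (\neg p \land s) is false.
  At s4: \Box (\neg p \land s) is false.
So \Diamond \Box (\neg p \land s) is false at s4.

No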